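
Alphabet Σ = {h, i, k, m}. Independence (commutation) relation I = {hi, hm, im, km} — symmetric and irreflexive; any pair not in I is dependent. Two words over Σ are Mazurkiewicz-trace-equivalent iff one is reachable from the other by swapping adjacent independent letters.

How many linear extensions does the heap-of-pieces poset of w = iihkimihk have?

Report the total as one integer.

81

drop 0:i onto floor
drop 1:i onto {0:i}
drop 2:h onto floor
drop 3:k onto {1:i, 2:h}
drop 4:i onto {3:k}
drop 5:m onto floor
drop 6:i onto {4:i}
drop 7:h onto {3:k}
drop 8:k onto {6:i, 7:h}
ground layer = {0:i, 2:h, 5:m}
drop-orders for the pieces not yet dropped (sum over which currently-grounded one goes next):
  1 to go: {5} 1  {8} 1
  2 to go: {5,8} 2  {6,8} 1  {7,8} 1
  3 to go: {4,6,8} 1  {5,6,8} 3  {5,7,8} 3  {6,7,8} 2
  4 to go: {4,5,6,8} 4  {4,6,7,8} 3  {5,6,7,8} 8
  5 to go: {3,4,6,7,8} 3  {4,5,6,7,8} 15
  6 to go: {1,3,4,6,7,8} 3  {2,3,4,6,7,8} 3  {3,4,5,6,7,8} 18
  7 to go: {0,1,3,4,6,7,8} 3  {1,2,3,4,6,7,8} 6  {1,3,4,5,6,7,8} 21  {2,3,4,5,6,7,8} 21
  if 0:i drops first: 48 orders
  if 2:h drops first: 24 orders
  if 5:m drops first: 9 orders
heap linearizations: 81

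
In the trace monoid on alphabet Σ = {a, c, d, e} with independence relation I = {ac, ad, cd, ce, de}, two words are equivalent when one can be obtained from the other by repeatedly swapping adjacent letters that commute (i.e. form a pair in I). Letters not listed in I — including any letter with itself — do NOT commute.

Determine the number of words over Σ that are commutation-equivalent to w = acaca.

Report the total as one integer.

piece 0:a — minimal
piece 1:c — minimal
piece 2:a rests on {0:a}
piece 3:c rests on {1:c}
piece 4:a rests on {2:a}
minimal pieces: {0:a, 1:c}
ways to finish when only these pieces remain (= sum over removing one remaining piece with nothing left below it):
  1 left: {3}→1  {4}→1
  2 left: {1,3}→1  {2,4}→1  {3,4}→2
  3 left: {0,2,4}→1  {1,3,4}→3  {2,3,4}→3
  placing 0:a first → 6 extensions
  placing 1:c first → 4 extensions
total linear extensions = 10

10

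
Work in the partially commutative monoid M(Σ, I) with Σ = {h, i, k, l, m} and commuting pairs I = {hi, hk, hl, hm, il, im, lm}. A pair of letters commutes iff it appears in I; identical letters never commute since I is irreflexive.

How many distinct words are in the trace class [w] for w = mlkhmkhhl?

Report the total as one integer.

168

0(m) covers ∅
1(l) covers ∅
2(k) covers 0:m, 1:l
3(h) covers ∅
4(m) covers 2:k
5(k) covers 4:m
6(h) covers 3:h
7(h) covers 6:h
8(l) covers 5:k
floor of heap: 0:m, 1:l, 3:h
completions by unplaced set U, small U first (add the entries for U minus each lowest piece of U):
  |U|=1: {7}:1  {8}:1
  |U|=2: {5,8}:1  {6,7}:1  {7,8}:2
  |U|=3: {3,6,7}:1  {4,5,8}:1  {5,7,8}:3  {6,7,8}:3
  |U|=4: {2,4,5,8}:1  {3,6,7,8}:4  {4,5,7,8}:4  {5,6,7,8}:6
  |U|=5: {0,2,4,5,8}:1  {1,2,4,5,8}:1  {2,4,5,7,8}:5  {3,5,6,7,8}:10  {4,5,6,7,8}:10
  |U|=6: {0,1,2,4,5,8}:2  {0,2,4,5,7,8}:6  {1,2,4,5,7,8}:6  {2,4,5,6,7,8}:15  {3,4,5,6,7,8}:20
  |U|=7: {0,1,2,4,5,7,8}:14  {0,2,4,5,6,7,8}:21  {1,2,4,5,6,7,8}:21  {2,3,4,5,6,7,8}:35
  start at 0(m): 56
  start at 1(l): 56
  start at 3(h): 56
sum over floor = 168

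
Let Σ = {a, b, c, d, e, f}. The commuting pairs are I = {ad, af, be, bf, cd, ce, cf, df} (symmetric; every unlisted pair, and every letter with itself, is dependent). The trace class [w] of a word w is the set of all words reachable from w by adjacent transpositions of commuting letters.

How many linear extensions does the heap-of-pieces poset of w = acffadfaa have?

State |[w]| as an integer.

#0=a has no predecessor
#1=c depends on [0:a]
#2=f has no predecessor
#3=f depends on [2:f]
#4=a depends on [1:c]
#5=d has no predecessor
#6=f depends on [3:f]
#7=a depends on [4:a]
#8=a depends on [7:a]
sources: [0:a, 2:f, 5:d]
N(rest) = Σ N(rest − s) over sources s of rest; N(one piece) = 1:
  size 1 → [5]=1  [6]=1  [8]=1
  size 2 → [3,6]=1  [5,6]=2  [5,8]=2  [6,8]=2  [7,8]=1
  size 3 → [2,3,6]=1  [3,5,6]=3  [3,6,8]=3  [4,7,8]=1  [5,6,8]=6  [5,7,8]=3  [6,7,8]=3
  size 4 → [1,4,7,8]=1  [2,3,5,6]=4  [2,3,6,8]=4  [3,5,6,8]=12  [3,6,7,8]=6  [4,5,7,8]=4  [4,6,7,8]=4  [5,6,7,8]=12
  size 5 → [0,1,4,7,8]=1  [1,4,5,7,8]=5  [1,4,6,7,8]=5  [2,3,5,6,8]=20  [2,3,6,7,8]=10  [3,4,6,7,8]=10  [3,5,6,7,8]=30  [4,5,6,7,8]=20
  size 6 → [0,1,4,5,7,8]=6  [0,1,4,6,7,8]=6  [1,3,4,6,7,8]=15  [1,4,5,6,7,8]=30  [2,3,4,6,7,8]=20  [2,3,5,6,7,8]=60  [3,4,5,6,7,8]=60
  size 7 → [0,1,3,4,6,7,8]=21  [0,1,4,5,6,7,8]=42  [1,2,3,4,6,7,8]=35  [1,3,4,5,6,7,8]=105  [2,3,4,5,6,7,8]=140
  first=0(a) contributes 280
  first=2(f) contributes 168
  first=5(d) contributes 56
|[w]| = 504

504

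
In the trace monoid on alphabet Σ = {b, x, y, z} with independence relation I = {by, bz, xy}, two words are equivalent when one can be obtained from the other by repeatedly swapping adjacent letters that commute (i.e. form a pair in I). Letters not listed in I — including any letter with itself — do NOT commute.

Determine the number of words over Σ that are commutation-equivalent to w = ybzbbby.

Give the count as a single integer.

piece 0:y — minimal
piece 1:b — minimal
piece 2:z rests on {0:y}
piece 3:b rests on {1:b}
piece 4:b rests on {3:b}
piece 5:b rests on {4:b}
piece 6:y rests on {2:z}
minimal pieces: {0:y, 1:b}
ways to finish when only these pieces remain (= sum over removing one remaining piece with nothing left below it):
  1 left: {5}→1  {6}→1
  2 left: {2,6}→1  {4,5}→1  {5,6}→2
  3 left: {0,2,6}→1  {2,5,6}→3  {3,4,5}→1  {4,5,6}→3
  4 left: {0,2,5,6}→4  {1,3,4,5}→1  {2,4,5,6}→6  {3,4,5,6}→4
  5 left: {0,2,4,5,6}→10  {1,3,4,5,6}→5  {2,3,4,5,6}→10
  placing 0:y first → 15 extensions
  placing 1:b first → 20 extensions
total linear extensions = 35

35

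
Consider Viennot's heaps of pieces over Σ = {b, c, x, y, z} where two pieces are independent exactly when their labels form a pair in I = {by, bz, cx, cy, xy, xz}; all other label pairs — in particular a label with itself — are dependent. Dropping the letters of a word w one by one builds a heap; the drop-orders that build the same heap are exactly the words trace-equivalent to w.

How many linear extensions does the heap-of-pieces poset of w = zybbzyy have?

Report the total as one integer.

21

piece 0:z — minimal
piece 1:y rests on {0:z}
piece 2:b — minimal
piece 3:b rests on {2:b}
piece 4:z rests on {1:y}
piece 5:y rests on {4:z}
piece 6:y rests on {5:y}
minimal pieces: {0:z, 2:b}
ways to finish when only these pieces remain (= sum over removing one remaining piece with nothing left below it):
  1 left: {3}→1  {6}→1
  2 left: {2,3}→1  {3,6}→2  {5,6}→1
  3 left: {2,3,6}→3  {3,5,6}→3  {4,5,6}→1
  4 left: {1,4,5,6}→1  {2,3,5,6}→6  {3,4,5,6}→4
  5 left: {0,1,4,5,6}→1  {1,3,4,5,6}→5  {2,3,4,5,6}→10
  placing 0:z first → 15 extensions
  placing 2:b first → 6 extensions
total linear extensions = 21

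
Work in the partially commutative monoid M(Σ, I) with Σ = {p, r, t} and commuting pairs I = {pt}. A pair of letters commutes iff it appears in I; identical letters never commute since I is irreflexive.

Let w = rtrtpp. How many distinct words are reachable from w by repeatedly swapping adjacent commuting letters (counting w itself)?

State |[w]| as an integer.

0(r) covers ∅
1(t) covers 0:r
2(r) covers 1:t
3(t) covers 2:r
4(p) covers 2:r
5(p) covers 4:p
floor of heap: 0:r
completions by unplaced set U, small U first (add the entries for U minus each lowest piece of U):
  |U|=1: {3}:1  {5}:1
  |U|=2: {3,5}:2  {4,5}:1
  |U|=3: {3,4,5}:3
  |U|=4: {2,3,4,5}:3
  start at 0(r): 3

3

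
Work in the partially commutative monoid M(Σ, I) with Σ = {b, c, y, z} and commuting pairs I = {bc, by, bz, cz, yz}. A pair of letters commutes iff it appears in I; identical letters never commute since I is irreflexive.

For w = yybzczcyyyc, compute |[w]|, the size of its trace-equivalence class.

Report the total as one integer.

drop 0:y onto floor
drop 1:y onto {0:y}
drop 2:b onto floor
drop 3:z onto floor
drop 4:c onto {1:y}
drop 5:z onto {3:z}
drop 6:c onto {4:c}
drop 7:y onto {6:c}
drop 8:y onto {7:y}
drop 9:y onto {8:y}
drop 10:c onto {9:y}
ground layer = {0:y, 2:b, 3:z}
drop-orders for the pieces not yet dropped (sum over which currently-grounded one goes next):
  1 to go: {2} 1  {5} 1  {10} 1
  2 to go: {2,5} 2  {2,10} 2  {3,5} 1  {5,10} 2  {9,10} 1
  3 to go: {2,3,5} 3  {2,5,10} 6  {2,9,10} 3  {3,5,10} 3  {5,9,10} 3  {8,9,10} 1
  4 to go: {2,3,5,10} 12  {2,5,9,10} 12  {2,8,9,10} 4  {3,5,9,10} 6  {5,8,9,10} 4  {7,8,9,10} 1
  5 to go: {2,3,5,9,10} 30  {2,5,8,9,10} 20  {2,7,8,9,10} 5  {3,5,8,9,10} 10  {5,7,8,9,10} 5  {6,7,8,9,10} 1
  6 to go: {2,3,5,8,9,10} 60  {2,5,7,8,9,10} 30  {2,6,7,8,9,10} 6  {3,5,7,8,9,10} 15  {4,6,7,8,9,10} 1  {5,6,7,8,9,10} 6
  7 to go: {1,4,6,7,8,9,10} 1  {2,3,5,7,8,9,10} 105  {2,4,6,7,8,9,10} 7  {2,5,6,7,8,9,10} 42  {3,5,6,7,8,9,10} 21  {4,5,6,7,8,9,10} 7
  8 to go: {0,1,4,6,7,8,9,10} 1  {1,2,4,6,7,8,9,10} 8  {1,4,5,6,7,8,9,10} 8  {2,3,5,6,7,8,9,10} 168  {2,4,5,6,7,8,9,10} 56  {3,4,5,6,7,8,9,10} 28
  9 to go: {0,1,2,4,6,7,8,9,10} 9  {0,1,4,5,6,7,8,9,10} 9  {1,2,4,5,6,7,8,9,10} 72  {1,3,4,5,6,7,8,9,10} 36  {2,3,4,5,6,7,8,9,10} 252
  if 0:y drops first: 360 orders
  if 2:b drops first: 45 orders
  if 3:z drops first: 90 orders
heap linearizations: 495

495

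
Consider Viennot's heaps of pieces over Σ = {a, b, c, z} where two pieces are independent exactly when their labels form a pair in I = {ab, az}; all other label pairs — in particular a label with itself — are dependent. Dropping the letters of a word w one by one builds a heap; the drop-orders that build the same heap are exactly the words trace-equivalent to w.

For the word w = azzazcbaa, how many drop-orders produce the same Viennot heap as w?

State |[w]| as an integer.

30

piece 0:a — minimal
piece 1:z — minimal
piece 2:z rests on {1:z}
piece 3:a rests on {0:a}
piece 4:z rests on {2:z}
piece 5:c rests on {3:a, 4:z}
piece 6:b rests on {5:c}
piece 7:a rests on {5:c}
piece 8:a rests on {7:a}
minimal pieces: {0:a, 1:z}
ways to finish when only these pieces remain (= sum over removing one remaining piece with nothing left below it):
  1 left: {6}→1  {8}→1
  2 left: {6,8}→2  {7,8}→1
  3 left: {6,7,8}→3
  4 left: {5,6,7,8}→3
  5 left: {3,5,6,7,8}→3  {4,5,6,7,8}→3
  6 left: {0,3,5,6,7,8}→3  {2,4,5,6,7,8}→3  {3,4,5,6,7,8}→6
  7 left: {0,3,4,5,6,7,8}→9  {1,2,4,5,6,7,8}→3  {2,3,4,5,6,7,8}→9
  placing 0:a first → 12 extensions
  placing 1:z first → 18 extensions
total linear extensions = 30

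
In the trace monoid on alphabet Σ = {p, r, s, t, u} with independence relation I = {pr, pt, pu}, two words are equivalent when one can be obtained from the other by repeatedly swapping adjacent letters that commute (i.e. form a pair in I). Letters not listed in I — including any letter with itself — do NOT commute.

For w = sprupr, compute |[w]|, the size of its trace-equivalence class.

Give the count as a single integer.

piece 0:s — minimal
piece 1:p rests on {0:s}
piece 2:r rests on {0:s}
piece 3:u rests on {2:r}
piece 4:p rests on {1:p}
piece 5:r rests on {3:u}
minimal pieces: {0:s}
ways to finish when only these pieces remain (= sum over removing one remaining piece with nothing left below it):
  1 left: {4}→1  {5}→1
  2 left: {1,4}→1  {3,5}→1  {4,5}→2
  3 left: {1,4,5}→3  {2,3,5}→1  {3,4,5}→3
  4 left: {1,3,4,5}→6  {2,3,4,5}→4
  placing 0:s first → 10 extensions

10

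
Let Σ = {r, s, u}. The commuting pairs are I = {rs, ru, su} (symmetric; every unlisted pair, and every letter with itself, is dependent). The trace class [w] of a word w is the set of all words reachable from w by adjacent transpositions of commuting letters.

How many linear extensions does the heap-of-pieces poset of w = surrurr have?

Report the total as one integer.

105

#0=s has no predecessor
#1=u has no predecessor
#2=r has no predecessor
#3=r depends on [2:r]
#4=u depends on [1:u]
#5=r depends on [3:r]
#6=r depends on [5:r]
sources: [0:s, 1:u, 2:r]
N(rest) = Σ N(rest − s) over sources s of rest; N(one piece) = 1:
  size 1 → [0]=1  [4]=1  [6]=1
  size 2 → [0,4]=2  [0,6]=2  [1,4]=1  [4,6]=2  [5,6]=1
  size 3 → [0,1,4]=3  [0,4,6]=6  [0,5,6]=3  [1,4,6]=3  [3,5,6]=1  [4,5,6]=3
  size 4 → [0,1,4,6]=12  [0,3,5,6]=4  [0,4,5,6]=12  [1,4,5,6]=6  [2,3,5,6]=1  [3,4,5,6]=4
  size 5 → [0,1,4,5,6]=30  [0,2,3,5,6]=5  [0,3,4,5,6]=20  [1,3,4,5,6]=10  [2,3,4,5,6]=5
  first=0(s) contributes 15
  first=1(u) contributes 30
  first=2(r) contributes 60
|[w]| = 105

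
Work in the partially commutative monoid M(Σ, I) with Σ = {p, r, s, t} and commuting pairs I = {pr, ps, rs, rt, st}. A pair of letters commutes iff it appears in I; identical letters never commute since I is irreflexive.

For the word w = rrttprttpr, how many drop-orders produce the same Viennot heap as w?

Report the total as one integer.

210

#0=r has no predecessor
#1=r depends on [0:r]
#2=t has no predecessor
#3=t depends on [2:t]
#4=p depends on [3:t]
#5=r depends on [1:r]
#6=t depends on [4:p]
#7=t depends on [6:t]
#8=p depends on [7:t]
#9=r depends on [5:r]
sources: [0:r, 2:t]
N(rest) = Σ N(rest − s) over sources s of rest; N(one piece) = 1:
  size 1 → [8]=1  [9]=1
  size 2 → [5,9]=1  [7,8]=1  [8,9]=2
  size 3 → [1,5,9]=1  [5,8,9]=3  [6,7,8]=1  [7,8,9]=3
  size 4 → [0,1,5,9]=1  [1,5,8,9]=4  [4,6,7,8]=1  [5,7,8,9]=6  [6,7,8,9]=4
  size 5 → [0,1,5,8,9]=5  [1,5,7,8,9]=10  [3,4,6,7,8]=1  [4,6,7,8,9]=5  [5,6,7,8,9]=10
  size 6 → [0,1,5,7,8,9]=15  [1,5,6,7,8,9]=20  [2,3,4,6,7,8]=1  [3,4,6,7,8,9]=6  [4,5,6,7,8,9]=15
  size 7 → [0,1,5,6,7,8,9]=35  [1,4,5,6,7,8,9]=35  [2,3,4,6,7,8,9]=7  [3,4,5,6,7,8,9]=21
  size 8 → [0,1,4,5,6,7,8,9]=70  [1,3,4,5,6,7,8,9]=56  [2,3,4,5,6,7,8,9]=28
  first=0(r) contributes 84
  first=2(t) contributes 126
|[w]| = 210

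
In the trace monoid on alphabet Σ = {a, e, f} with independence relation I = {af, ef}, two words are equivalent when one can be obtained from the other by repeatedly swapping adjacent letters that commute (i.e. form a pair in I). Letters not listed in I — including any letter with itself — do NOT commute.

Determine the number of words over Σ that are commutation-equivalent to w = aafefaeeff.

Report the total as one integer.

210

drop 0:a onto floor
drop 1:a onto {0:a}
drop 2:f onto floor
drop 3:e onto {1:a}
drop 4:f onto {2:f}
drop 5:a onto {3:e}
drop 6:e onto {5:a}
drop 7:e onto {6:e}
drop 8:f onto {4:f}
drop 9:f onto {8:f}
ground layer = {0:a, 2:f}
drop-orders for the pieces not yet dropped (sum over which currently-grounded one goes next):
  1 to go: {7} 1  {9} 1
  2 to go: {6,7} 1  {7,9} 2  {8,9} 1
  3 to go: {4,8,9} 1  {5,6,7} 1  {6,7,9} 3  {7,8,9} 3
  4 to go: {2,4,8,9} 1  {3,5,6,7} 1  {4,7,8,9} 4  {5,6,7,9} 4  {6,7,8,9} 6
  5 to go: {1,3,5,6,7} 1  {2,4,7,8,9} 5  {3,5,6,7,9} 5  {4,6,7,8,9} 10  {5,6,7,8,9} 10
  6 to go: {0,1,3,5,6,7} 1  {1,3,5,6,7,9} 6  {2,4,6,7,8,9} 15  {3,5,6,7,8,9} 15  {4,5,6,7,8,9} 20
  7 to go: {0,1,3,5,6,7,9} 7  {1,3,5,6,7,8,9} 21  {2,4,5,6,7,8,9} 35  {3,4,5,6,7,8,9} 35
  8 to go: {0,1,3,5,6,7,8,9} 28  {1,3,4,5,6,7,8,9} 56  {2,3,4,5,6,7,8,9} 70
  if 0:a drops first: 126 orders
  if 2:f drops first: 84 orders
heap linearizations: 210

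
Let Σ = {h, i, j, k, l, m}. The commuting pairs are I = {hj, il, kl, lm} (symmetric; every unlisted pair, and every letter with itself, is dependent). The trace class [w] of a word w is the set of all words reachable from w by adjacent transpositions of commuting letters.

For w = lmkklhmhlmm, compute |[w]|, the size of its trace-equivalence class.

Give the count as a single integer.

30

#0=l has no predecessor
#1=m has no predecessor
#2=k depends on [1:m]
#3=k depends on [2:k]
#4=l depends on [0:l]
#5=h depends on [3:k, 4:l]
#6=m depends on [5:h]
#7=h depends on [6:m]
#8=l depends on [7:h]
#9=m depends on [7:h]
#10=m depends on [9:m]
sources: [0:l, 1:m]
N(rest) = Σ N(rest − s) over sources s of rest; N(one piece) = 1:
  size 1 → [8]=1  [10]=1
  size 2 → [8,10]=2  [9,10]=1
  size 3 → [8,9,10]=3
  size 4 → [7,8,9,10]=3
  size 5 → [6,7,8,9,10]=3
  size 6 → [5,6,7,8,9,10]=3
  size 7 → [3,5,6,7,8,9,10]=3  [4,5,6,7,8,9,10]=3
  size 8 → [0,4,5,6,7,8,9,10]=3  [2,3,5,6,7,8,9,10]=3  [3,4,5,6,7,8,9,10]=6
  size 9 → [0,3,4,5,6,7,8,9,10]=9  [1,2,3,5,6,7,8,9,10]=3  [2,3,4,5,6,7,8,9,10]=9
  first=0(l) contributes 12
  first=1(m) contributes 18
|[w]| = 30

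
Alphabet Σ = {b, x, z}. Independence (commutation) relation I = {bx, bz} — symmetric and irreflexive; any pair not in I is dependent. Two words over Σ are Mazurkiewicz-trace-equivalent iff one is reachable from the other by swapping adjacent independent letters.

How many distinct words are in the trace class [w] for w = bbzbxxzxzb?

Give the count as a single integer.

0(b) covers ∅
1(b) covers 0:b
2(z) covers ∅
3(b) covers 1:b
4(x) covers 2:z
5(x) covers 4:x
6(z) covers 5:x
7(x) covers 6:z
8(z) covers 7:x
9(b) covers 3:b
floor of heap: 0:b, 2:z
completions by unplaced set U, small U first (add the entries for U minus each lowest piece of U):
  |U|=1: {8}:1  {9}:1
  |U|=2: {3,9}:1  {7,8}:1  {8,9}:2
  |U|=3: {1,3,9}:1  {3,8,9}:3  {6,7,8}:1  {7,8,9}:3
  |U|=4: {0,1,3,9}:1  {1,3,8,9}:4  {3,7,8,9}:6  {5,6,7,8}:1  {6,7,8,9}:4
  |U|=5: {0,1,3,8,9}:5  {1,3,7,8,9}:10  {3,6,7,8,9}:10  {4,5,6,7,8}:1  {5,6,7,8,9}:5
  |U|=6: {0,1,3,7,8,9}:15  {1,3,6,7,8,9}:20  {2,4,5,6,7,8}:1  {3,5,6,7,8,9}:15  {4,5,6,7,8,9}:6
  |U|=7: {0,1,3,6,7,8,9}:35  {1,3,5,6,7,8,9}:35  {2,4,5,6,7,8,9}:7  {3,4,5,6,7,8,9}:21
  |U|=8: {0,1,3,5,6,7,8,9}:70  {1,3,4,5,6,7,8,9}:56  {2,3,4,5,6,7,8,9}:28
  start at 0(b): 84
  start at 2(z): 126
sum over floor = 210

210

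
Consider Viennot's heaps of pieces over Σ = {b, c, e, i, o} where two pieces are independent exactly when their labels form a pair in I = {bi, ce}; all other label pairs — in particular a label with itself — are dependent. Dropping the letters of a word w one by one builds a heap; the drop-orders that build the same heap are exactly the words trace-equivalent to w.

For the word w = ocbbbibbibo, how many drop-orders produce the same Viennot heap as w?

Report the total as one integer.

28

piece 0:o — minimal
piece 1:c rests on {0:o}
piece 2:b rests on {1:c}
piece 3:b rests on {2:b}
piece 4:b rests on {3:b}
piece 5:i rests on {1:c}
piece 6:b rests on {4:b}
piece 7:b rests on {6:b}
piece 8:i rests on {5:i}
piece 9:b rests on {7:b}
piece 10:o rests on {8:i, 9:b}
minimal pieces: {0:o}
ways to finish when only these pieces remain (= sum over removing one remaining piece with nothing left below it):
  1 left: {10}→1
  2 left: {8,10}→1  {9,10}→1
  3 left: {5,8,10}→1  {7,9,10}→1  {8,9,10}→2
  4 left: {5,8,9,10}→3  {6,7,9,10}→1  {7,8,9,10}→3
  5 left: {4,6,7,9,10}→1  {5,7,8,9,10}→6  {6,7,8,9,10}→4
  6 left: {3,4,6,7,9,10}→1  {4,6,7,8,9,10}→5  {5,6,7,8,9,10}→10
  7 left: {2,3,4,6,7,9,10}→1  {3,4,6,7,8,9,10}→6  {4,5,6,7,8,9,10}→15
  8 left: {2,3,4,6,7,8,9,10}→7  {3,4,5,6,7,8,9,10}→21
  9 left: {2,3,4,5,6,7,8,9,10}→28
  placing 0:o first → 28 extensions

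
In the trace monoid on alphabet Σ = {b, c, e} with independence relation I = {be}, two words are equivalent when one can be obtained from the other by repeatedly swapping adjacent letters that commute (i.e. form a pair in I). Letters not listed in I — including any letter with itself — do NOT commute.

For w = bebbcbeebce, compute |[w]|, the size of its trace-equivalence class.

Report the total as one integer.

0(b) covers ∅
1(e) covers ∅
2(b) covers 0:b
3(b) covers 2:b
4(c) covers 1:e, 3:b
5(b) covers 4:c
6(e) covers 4:c
7(e) covers 6:e
8(b) covers 5:b
9(c) covers 7:e, 8:b
10(e) covers 9:c
floor of heap: 0:b, 1:e
completions by unplaced set U, small U first (add the entries for U minus each lowest piece of U):
  |U|=1: {10}:1
  |U|=2: {9,10}:1
  |U|=3: {7,9,10}:1  {8,9,10}:1
  |U|=4: {5,8,9,10}:1  {6,7,9,10}:1  {7,8,9,10}:2
  |U|=5: {5,7,8,9,10}:3  {6,7,8,9,10}:3
  |U|=6: {5,6,7,8,9,10}:6
  |U|=7: {4,5,6,7,8,9,10}:6
  |U|=8: {1,4,5,6,7,8,9,10}:6  {3,4,5,6,7,8,9,10}:6
  |U|=9: {1,3,4,5,6,7,8,9,10}:12  {2,3,4,5,6,7,8,9,10}:6
  start at 0(b): 18
  start at 1(e): 6
sum over floor = 24

24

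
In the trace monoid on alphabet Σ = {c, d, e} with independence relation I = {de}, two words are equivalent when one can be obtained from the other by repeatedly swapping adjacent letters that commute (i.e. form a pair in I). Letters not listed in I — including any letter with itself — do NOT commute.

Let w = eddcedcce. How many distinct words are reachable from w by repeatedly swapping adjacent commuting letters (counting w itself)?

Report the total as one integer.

6

drop 0:e onto floor
drop 1:d onto floor
drop 2:d onto {1:d}
drop 3:c onto {0:e, 2:d}
drop 4:e onto {3:c}
drop 5:d onto {3:c}
drop 6:c onto {4:e, 5:d}
drop 7:c onto {6:c}
drop 8:e onto {7:c}
ground layer = {0:e, 1:d}
drop-orders for the pieces not yet dropped (sum over which currently-grounded one goes next):
  1 to go: {8} 1
  2 to go: {7,8} 1
  3 to go: {6,7,8} 1
  4 to go: {4,6,7,8} 1  {5,6,7,8} 1
  5 to go: {4,5,6,7,8} 2
  6 to go: {3,4,5,6,7,8} 2
  7 to go: {0,3,4,5,6,7,8} 2  {2,3,4,5,6,7,8} 2
  if 0:e drops first: 2 orders
  if 1:d drops first: 4 orders
heap linearizations: 6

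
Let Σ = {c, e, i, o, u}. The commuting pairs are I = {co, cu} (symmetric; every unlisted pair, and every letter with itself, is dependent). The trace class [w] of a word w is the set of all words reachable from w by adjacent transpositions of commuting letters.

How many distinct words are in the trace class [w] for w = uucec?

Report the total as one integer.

3

#0=u has no predecessor
#1=u depends on [0:u]
#2=c has no predecessor
#3=e depends on [1:u, 2:c]
#4=c depends on [3:e]
sources: [0:u, 2:c]
N(rest) = Σ N(rest − s) over sources s of rest; N(one piece) = 1:
  size 1 → [4]=1
  size 2 → [3,4]=1
  size 3 → [1,3,4]=1  [2,3,4]=1
  first=0(u) contributes 2
  first=2(c) contributes 1
|[w]| = 3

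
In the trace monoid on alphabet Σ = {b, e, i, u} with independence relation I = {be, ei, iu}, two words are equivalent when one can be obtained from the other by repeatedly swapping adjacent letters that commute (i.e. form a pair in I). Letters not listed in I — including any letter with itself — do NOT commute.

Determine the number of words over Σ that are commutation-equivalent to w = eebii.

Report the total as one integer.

10

drop 0:e onto floor
drop 1:e onto {0:e}
drop 2:b onto floor
drop 3:i onto {2:b}
drop 4:i onto {3:i}
ground layer = {0:e, 2:b}
drop-orders for the pieces not yet dropped (sum over which currently-grounded one goes next):
  1 to go: {1} 1  {4} 1
  2 to go: {0,1} 1  {1,4} 2  {3,4} 1
  3 to go: {0,1,4} 3  {1,3,4} 3  {2,3,4} 1
  if 0:e drops first: 4 orders
  if 2:b drops first: 6 orders
heap linearizations: 10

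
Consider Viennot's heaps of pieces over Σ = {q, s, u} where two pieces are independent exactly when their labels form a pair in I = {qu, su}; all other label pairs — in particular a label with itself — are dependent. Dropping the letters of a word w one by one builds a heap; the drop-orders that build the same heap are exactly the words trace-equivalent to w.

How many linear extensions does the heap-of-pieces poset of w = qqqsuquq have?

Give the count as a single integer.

28

piece 0:q — minimal
piece 1:q rests on {0:q}
piece 2:q rests on {1:q}
piece 3:s rests on {2:q}
piece 4:u — minimal
piece 5:q rests on {3:s}
piece 6:u rests on {4:u}
piece 7:q rests on {5:q}
minimal pieces: {0:q, 4:u}
ways to finish when only these pieces remain (= sum over removing one remaining piece with nothing left below it):
  1 left: {6}→1  {7}→1
  2 left: {4,6}→1  {5,7}→1  {6,7}→2
  3 left: {3,5,7}→1  {4,6,7}→3  {5,6,7}→3
  4 left: {2,3,5,7}→1  {3,5,6,7}→4  {4,5,6,7}→6
  5 left: {1,2,3,5,7}→1  {2,3,5,6,7}→5  {3,4,5,6,7}→10
  6 left: {0,1,2,3,5,7}→1  {1,2,3,5,6,7}→6  {2,3,4,5,6,7}→15
  placing 0:q first → 21 extensions
  placing 4:u first → 7 extensions
total linear extensions = 28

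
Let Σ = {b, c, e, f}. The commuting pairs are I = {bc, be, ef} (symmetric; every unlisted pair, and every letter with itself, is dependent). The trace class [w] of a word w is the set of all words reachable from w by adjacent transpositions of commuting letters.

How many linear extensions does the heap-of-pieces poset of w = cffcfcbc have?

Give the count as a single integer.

3

0(c) covers ∅
1(f) covers 0:c
2(f) covers 1:f
3(c) covers 2:f
4(f) covers 3:c
5(c) covers 4:f
6(b) covers 4:f
7(c) covers 5:c
floor of heap: 0:c
completions by unplaced set U, small U first (add the entries for U minus each lowest piece of U):
  |U|=1: {6}:1  {7}:1
  |U|=2: {5,7}:1  {6,7}:2
  |U|=3: {5,6,7}:3
  |U|=4: {4,5,6,7}:3
  |U|=5: {3,4,5,6,7}:3
  |U|=6: {2,3,4,5,6,7}:3
  start at 0(c): 3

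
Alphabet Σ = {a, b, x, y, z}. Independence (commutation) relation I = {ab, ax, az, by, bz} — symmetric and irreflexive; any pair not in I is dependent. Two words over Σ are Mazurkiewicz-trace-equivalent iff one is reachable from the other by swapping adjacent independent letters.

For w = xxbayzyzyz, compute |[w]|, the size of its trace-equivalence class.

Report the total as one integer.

22

piece 0:x — minimal
piece 1:x rests on {0:x}
piece 2:b rests on {1:x}
piece 3:a — minimal
piece 4:y rests on {1:x, 3:a}
piece 5:z rests on {4:y}
piece 6:y rests on {5:z}
piece 7:z rests on {6:y}
piece 8:y rests on {7:z}
piece 9:z rests on {8:y}
minimal pieces: {0:x, 3:a}
ways to finish when only these pieces remain (= sum over removing one remaining piece with nothing left below it):
  1 left: {2}→1  {9}→1
  2 left: {2,9}→2  {8,9}→1
  3 left: {2,8,9}→3  {7,8,9}→1
  4 left: {2,7,8,9}→4  {6,7,8,9}→1
  5 left: {2,6,7,8,9}→5  {5,6,7,8,9}→1
  6 left: {2,5,6,7,8,9}→6  {4,5,6,7,8,9}→1
  7 left: {2,4,5,6,7,8,9}→7  {3,4,5,6,7,8,9}→1
  8 left: {1,2,4,5,6,7,8,9}→7  {2,3,4,5,6,7,8,9}→8
  placing 0:x first → 15 extensions
  placing 3:a first → 7 extensions
total linear extensions = 22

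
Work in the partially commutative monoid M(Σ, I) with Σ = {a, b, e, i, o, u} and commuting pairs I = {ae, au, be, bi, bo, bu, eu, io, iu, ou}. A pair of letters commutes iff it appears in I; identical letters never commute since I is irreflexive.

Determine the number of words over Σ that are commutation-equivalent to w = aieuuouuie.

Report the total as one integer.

0(a) covers ∅
1(i) covers 0:a
2(e) covers 1:i
3(u) covers ∅
4(u) covers 3:u
5(o) covers 2:e
6(u) covers 4:u
7(u) covers 6:u
8(i) covers 2:e
9(e) covers 5:o, 8:i
floor of heap: 0:a, 3:u
completions by unplaced set U, small U first (add the entries for U minus each lowest piece of U):
  |U|=1: {7}:1  {9}:1
  |U|=2: {5,9}:1  {6,7}:1  {7,9}:2  {8,9}:1
  |U|=3: {4,6,7}:1  {5,7,9}:3  {5,8,9}:2  {6,7,9}:3  {7,8,9}:3
  |U|=4: {2,5,8,9}:2  {3,4,6,7}:1  {4,6,7,9}:4  {5,6,7,9}:6  {5,7,8,9}:8  {6,7,8,9}:6
  |U|=5: {1,2,5,8,9}:2  {2,5,7,8,9}:10  {3,4,6,7,9}:5  {4,5,6,7,9}:10  {4,6,7,8,9}:10  {5,6,7,8,9}:20
  |U|=6: {0,1,2,5,8,9}:2  {1,2,5,7,8,9}:12  {2,5,6,7,8,9}:30  {3,4,5,6,7,9}:15  {3,4,6,7,8,9}:15  {4,5,6,7,8,9}:40
  |U|=7: {0,1,2,5,7,8,9}:14  {1,2,5,6,7,8,9}:42  {2,4,5,6,7,8,9}:70  {3,4,5,6,7,8,9}:70
  |U|=8: {0,1,2,5,6,7,8,9}:56  {1,2,4,5,6,7,8,9}:112  {2,3,4,5,6,7,8,9}:140
  start at 0(a): 252
  start at 3(u): 168
sum over floor = 420

420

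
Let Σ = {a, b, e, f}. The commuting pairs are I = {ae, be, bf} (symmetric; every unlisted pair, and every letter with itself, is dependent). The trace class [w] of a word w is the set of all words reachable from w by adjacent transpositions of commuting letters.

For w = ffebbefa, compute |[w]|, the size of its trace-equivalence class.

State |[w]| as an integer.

21

drop 0:f onto floor
drop 1:f onto {0:f}
drop 2:e onto {1:f}
drop 3:b onto floor
drop 4:b onto {3:b}
drop 5:e onto {2:e}
drop 6:f onto {5:e}
drop 7:a onto {4:b, 6:f}
ground layer = {0:f, 3:b}
drop-orders for the pieces not yet dropped (sum over which currently-grounded one goes next):
  1 to go: {7} 1
  2 to go: {4,7} 1  {6,7} 1
  3 to go: {3,4,7} 1  {4,6,7} 2  {5,6,7} 1
  4 to go: {2,5,6,7} 1  {3,4,6,7} 3  {4,5,6,7} 3
  5 to go: {1,2,5,6,7} 1  {2,4,5,6,7} 4  {3,4,5,6,7} 6
  6 to go: {0,1,2,5,6,7} 1  {1,2,4,5,6,7} 5  {2,3,4,5,6,7} 10
  if 0:f drops first: 15 orders
  if 3:b drops first: 6 orders
heap linearizations: 21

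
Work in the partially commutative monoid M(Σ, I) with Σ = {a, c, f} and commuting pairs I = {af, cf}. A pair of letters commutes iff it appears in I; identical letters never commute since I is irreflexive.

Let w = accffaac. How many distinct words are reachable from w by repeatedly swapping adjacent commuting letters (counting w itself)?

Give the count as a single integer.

28

piece 0:a — minimal
piece 1:c rests on {0:a}
piece 2:c rests on {1:c}
piece 3:f — minimal
piece 4:f rests on {3:f}
piece 5:a rests on {2:c}
piece 6:a rests on {5:a}
piece 7:c rests on {6:a}
minimal pieces: {0:a, 3:f}
ways to finish when only these pieces remain (= sum over removing one remaining piece with nothing left below it):
  1 left: {4}→1  {7}→1
  2 left: {3,4}→1  {4,7}→2  {6,7}→1
  3 left: {3,4,7}→3  {4,6,7}→3  {5,6,7}→1
  4 left: {2,5,6,7}→1  {3,4,6,7}→6  {4,5,6,7}→4
  5 left: {1,2,5,6,7}→1  {2,4,5,6,7}→5  {3,4,5,6,7}→10
  6 left: {0,1,2,5,6,7}→1  {1,2,4,5,6,7}→6  {2,3,4,5,6,7}→15
  placing 0:a first → 21 extensions
  placing 3:f first → 7 extensions
total linear extensions = 28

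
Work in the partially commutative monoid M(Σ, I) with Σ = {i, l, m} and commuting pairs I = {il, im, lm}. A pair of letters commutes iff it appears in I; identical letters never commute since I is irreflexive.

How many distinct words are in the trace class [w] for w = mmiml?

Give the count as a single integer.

20

piece 0:m — minimal
piece 1:m rests on {0:m}
piece 2:i — minimal
piece 3:m rests on {1:m}
piece 4:l — minimal
minimal pieces: {0:m, 2:i, 4:l}
ways to finish when only these pieces remain (= sum over removing one remaining piece with nothing left below it):
  1 left: {2}→1  {3}→1  {4}→1
  2 left: {1,3}→1  {2,3}→2  {2,4}→2  {3,4}→2
  3 left: {0,1,3}→1  {1,2,3}→3  {1,3,4}→3  {2,3,4}→6
  placing 0:m first → 12 extensions
  placing 2:i first → 4 extensions
  placing 4:l first → 4 extensions
total linear extensions = 20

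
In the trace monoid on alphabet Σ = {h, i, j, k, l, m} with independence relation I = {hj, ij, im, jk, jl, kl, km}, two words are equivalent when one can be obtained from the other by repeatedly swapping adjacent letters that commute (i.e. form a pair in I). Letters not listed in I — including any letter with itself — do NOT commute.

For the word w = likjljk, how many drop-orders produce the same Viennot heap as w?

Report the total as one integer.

#0=l has no predecessor
#1=i depends on [0:l]
#2=k depends on [1:i]
#3=j has no predecessor
#4=l depends on [1:i]
#5=j depends on [3:j]
#6=k depends on [2:k]
sources: [0:l, 3:j]
N(rest) = Σ N(rest − s) over sources s of rest; N(one piece) = 1:
  size 1 → [4]=1  [5]=1  [6]=1
  size 2 → [2,6]=1  [3,5]=1  [4,5]=2  [4,6]=2  [5,6]=2
  size 3 → [2,4,6]=3  [2,5,6]=3  [3,4,5]=3  [3,5,6]=3  [4,5,6]=6
  size 4 → [1,2,4,6]=3  [2,3,5,6]=6  [2,4,5,6]=12  [3,4,5,6]=12
  size 5 → [0,1,2,4,6]=3  [1,2,4,5,6]=15  [2,3,4,5,6]=30
  first=0(l) contributes 45
  first=3(j) contributes 18
|[w]| = 63

63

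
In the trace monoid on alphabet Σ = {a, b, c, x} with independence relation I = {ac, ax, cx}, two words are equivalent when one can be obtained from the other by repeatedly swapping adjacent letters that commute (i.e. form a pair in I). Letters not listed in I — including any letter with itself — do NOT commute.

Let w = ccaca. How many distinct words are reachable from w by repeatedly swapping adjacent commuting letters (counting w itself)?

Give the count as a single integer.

10

#0=c has no predecessor
#1=c depends on [0:c]
#2=a has no predecessor
#3=c depends on [1:c]
#4=a depends on [2:a]
sources: [0:c, 2:a]
N(rest) = Σ N(rest − s) over sources s of rest; N(one piece) = 1:
  size 1 → [3]=1  [4]=1
  size 2 → [1,3]=1  [2,4]=1  [3,4]=2
  size 3 → [0,1,3]=1  [1,3,4]=3  [2,3,4]=3
  first=0(c) contributes 6
  first=2(a) contributes 4
|[w]| = 10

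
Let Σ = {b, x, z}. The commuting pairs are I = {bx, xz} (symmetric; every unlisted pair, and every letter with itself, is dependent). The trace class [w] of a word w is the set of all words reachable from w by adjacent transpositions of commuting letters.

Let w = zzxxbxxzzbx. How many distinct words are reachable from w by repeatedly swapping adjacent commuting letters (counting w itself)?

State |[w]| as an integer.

0(z) covers ∅
1(z) covers 0:z
2(x) covers ∅
3(x) covers 2:x
4(b) covers 1:z
5(x) covers 3:x
6(x) covers 5:x
7(z) covers 4:b
8(z) covers 7:z
9(b) covers 8:z
10(x) covers 6:x
floor of heap: 0:z, 2:x
completions by unplaced set U, small U first (add the entries for U minus each lowest piece of U):
  |U|=1: {9}:1  {10}:1
  |U|=2: {6,10}:1  {8,9}:1  {9,10}:2
  |U|=3: {5,6,10}:1  {6,9,10}:3  {7,8,9}:1  {8,9,10}:3
  |U|=4: {3,5,6,10}:1  {4,7,8,9}:1  {5,6,9,10}:4  {6,8,9,10}:6  {7,8,9,10}:4
  |U|=5: {1,4,7,8,9}:1  {2,3,5,6,10}:1  {3,5,6,9,10}:5  {4,7,8,9,10}:5  {5,6,8,9,10}:10  {6,7,8,9,10}:10
  |U|=6: {0,1,4,7,8,9}:1  {1,4,7,8,9,10}:6  {2,3,5,6,9,10}:6  {3,5,6,8,9,10}:15  {4,6,7,8,9,10}:15  {5,6,7,8,9,10}:20
  |U|=7: {0,1,4,7,8,9,10}:7  {1,4,6,7,8,9,10}:21  {2,3,5,6,8,9,10}:21  {3,5,6,7,8,9,10}:35  {4,5,6,7,8,9,10}:35
  |U|=8: {0,1,4,6,7,8,9,10}:28  {1,4,5,6,7,8,9,10}:56  {2,3,5,6,7,8,9,10}:56  {3,4,5,6,7,8,9,10}:70
  |U|=9: {0,1,4,5,6,7,8,9,10}:84  {1,3,4,5,6,7,8,9,10}:126  {2,3,4,5,6,7,8,9,10}:126
  start at 0(z): 252
  start at 2(x): 210
sum over floor = 462

462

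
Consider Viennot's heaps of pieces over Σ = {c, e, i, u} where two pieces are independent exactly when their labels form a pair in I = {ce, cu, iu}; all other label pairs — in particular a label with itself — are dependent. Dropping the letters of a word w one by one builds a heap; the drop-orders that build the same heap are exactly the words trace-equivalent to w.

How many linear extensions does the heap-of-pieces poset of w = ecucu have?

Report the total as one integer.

10

drop 0:e onto floor
drop 1:c onto floor
drop 2:u onto {0:e}
drop 3:c onto {1:c}
drop 4:u onto {2:u}
ground layer = {0:e, 1:c}
drop-orders for the pieces not yet dropped (sum over which currently-grounded one goes next):
  1 to go: {3} 1  {4} 1
  2 to go: {1,3} 1  {2,4} 1  {3,4} 2
  3 to go: {0,2,4} 1  {1,3,4} 3  {2,3,4} 3
  if 0:e drops first: 6 orders
  if 1:c drops first: 4 orders
heap linearizations: 10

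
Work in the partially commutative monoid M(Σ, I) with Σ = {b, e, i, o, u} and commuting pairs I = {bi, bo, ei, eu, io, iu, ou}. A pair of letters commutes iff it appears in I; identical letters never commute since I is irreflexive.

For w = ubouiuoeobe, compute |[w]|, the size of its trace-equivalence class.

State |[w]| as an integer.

piece 0:u — minimal
piece 1:b rests on {0:u}
piece 2:o — minimal
piece 3:u rests on {1:b}
piece 4:i — minimal
piece 5:u rests on {3:u}
piece 6:o rests on {2:o}
piece 7:e rests on {1:b, 6:o}
piece 8:o rests on {7:e}
piece 9:b rests on {5:u, 7:e}
piece 10:e rests on {8:o, 9:b}
minimal pieces: {0:u, 2:o, 4:i}
ways to finish when only these pieces remain (= sum over removing one remaining piece with nothing left below it):
  1 left: {4}→1  {10}→1
  2 left: {4,10}→2  {8,10}→1  {9,10}→1
  3 left: {4,8,10}→3  {4,9,10}→3  {5,9,10}→1  {8,9,10}→2
  4 left: {3,5,9,10}→1  {4,5,9,10}→4  {4,8,9,10}→8  {5,8,9,10}→3  {7,8,9,10}→2
  5 left: {3,4,5,9,10}→5  {3,5,8,9,10}→4  {4,5,8,9,10}→15  {4,7,8,9,10}→10  {5,7,8,9,10}→5  {6,7,8,9,10}→2
  6 left: {2,6,7,8,9,10}→2  {3,4,5,8,9,10}→24  {3,5,7,8,9,10}→9  {4,5,7,8,9,10}→30  {4,6,7,8,9,10}→12  {5,6,7,8,9,10}→7
  7 left: {1,3,5,7,8,9,10}→9  {2,4,6,7,8,9,10}→14  {2,5,6,7,8,9,10}→9  {3,4,5,7,8,9,10}→63  {3,5,6,7,8,9,10}→16  {4,5,6,7,8,9,10}→49
  8 left: {0,1,3,5,7,8,9,10}→9  {1,3,4,5,7,8,9,10}→72  {1,3,5,6,7,8,9,10}→25  {2,3,5,6,7,8,9,10}→25  {2,4,5,6,7,8,9,10}→72  {3,4,5,6,7,8,9,10}→128
  9 left: {0,1,3,4,5,7,8,9,10}→81  {0,1,3,5,6,7,8,9,10}→34  {1,2,3,5,6,7,8,9,10}→50  {1,3,4,5,6,7,8,9,10}→225  {2,3,4,5,6,7,8,9,10}→225
  placing 0:u first → 500 extensions
  placing 2:o first → 340 extensions
  placing 4:i first → 84 extensions
total linear extensions = 924

924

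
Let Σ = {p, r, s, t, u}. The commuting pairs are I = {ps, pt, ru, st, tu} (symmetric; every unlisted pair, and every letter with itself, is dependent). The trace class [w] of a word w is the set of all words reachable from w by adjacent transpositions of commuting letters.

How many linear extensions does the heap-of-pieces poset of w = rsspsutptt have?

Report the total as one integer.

drop 0:r onto floor
drop 1:s onto {0:r}
drop 2:s onto {1:s}
drop 3:p onto {0:r}
drop 4:s onto {2:s}
drop 5:u onto {3:p, 4:s}
drop 6:t onto {0:r}
drop 7:p onto {5:u}
drop 8:t onto {6:t}
drop 9:t onto {8:t}
ground layer = {0:r}
drop-orders for the pieces not yet dropped (sum over which currently-grounded one goes next):
  1 to go: {7} 1  {9} 1
  2 to go: {5,7} 1  {7,9} 2  {8,9} 1
  3 to go: {3,5,7} 1  {4,5,7} 1  {5,7,9} 3  {6,8,9} 1  {7,8,9} 3
  4 to go: {2,4,5,7} 1  {3,4,5,7} 2  {3,5,7,9} 4  {4,5,7,9} 4  {5,7,8,9} 6  {6,7,8,9} 4
  5 to go: {1,2,4,5,7} 1  {2,3,4,5,7} 3  {2,4,5,7,9} 5  {3,4,5,7,9} 10  {3,5,7,8,9} 10  {4,5,7,8,9} 10  {5,6,7,8,9} 10
  6 to go: {1,2,3,4,5,7} 4  {1,2,4,5,7,9} 6  {2,3,4,5,7,9} 18  {2,4,5,7,8,9} 15  {3,4,5,7,8,9} 30  {3,5,6,7,8,9} 20  {4,5,6,7,8,9} 20
  7 to go: {1,2,3,4,5,7,9} 28  {1,2,4,5,7,8,9} 21  {2,3,4,5,7,8,9} 63  {2,4,5,6,7,8,9} 35  {3,4,5,6,7,8,9} 70
  8 to go: {1,2,3,4,5,7,8,9} 112  {1,2,4,5,6,7,8,9} 56  {2,3,4,5,6,7,8,9} 168
  if 0:r drops first: 336 orders

336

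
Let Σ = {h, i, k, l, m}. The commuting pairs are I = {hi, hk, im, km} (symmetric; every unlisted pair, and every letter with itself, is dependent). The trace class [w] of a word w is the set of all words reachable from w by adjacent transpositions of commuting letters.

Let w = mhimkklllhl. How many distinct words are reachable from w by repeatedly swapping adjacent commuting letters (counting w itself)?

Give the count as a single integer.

20

#0=m has no predecessor
#1=h depends on [0:m]
#2=i has no predecessor
#3=m depends on [1:h]
#4=k depends on [2:i]
#5=k depends on [4:k]
#6=l depends on [3:m, 5:k]
#7=l depends on [6:l]
#8=l depends on [7:l]
#9=h depends on [8:l]
#10=l depends on [9:h]
sources: [0:m, 2:i]
N(rest) = Σ N(rest − s) over sources s of rest; N(one piece) = 1:
  size 1 → [10]=1
  size 2 → [9,10]=1
  size 3 → [8,9,10]=1
  size 4 → [7,8,9,10]=1
  size 5 → [6,7,8,9,10]=1
  size 6 → [3,6,7,8,9,10]=1  [5,6,7,8,9,10]=1
  size 7 → [1,3,6,7,8,9,10]=1  [3,5,6,7,8,9,10]=2  [4,5,6,7,8,9,10]=1
  size 8 → [0,1,3,6,7,8,9,10]=1  [1,3,5,6,7,8,9,10]=3  [2,4,5,6,7,8,9,10]=1  [3,4,5,6,7,8,9,10]=3
  size 9 → [0,1,3,5,6,7,8,9,10]=4  [1,3,4,5,6,7,8,9,10]=6  [2,3,4,5,6,7,8,9,10]=4
  first=0(m) contributes 10
  first=2(i) contributes 10
|[w]| = 20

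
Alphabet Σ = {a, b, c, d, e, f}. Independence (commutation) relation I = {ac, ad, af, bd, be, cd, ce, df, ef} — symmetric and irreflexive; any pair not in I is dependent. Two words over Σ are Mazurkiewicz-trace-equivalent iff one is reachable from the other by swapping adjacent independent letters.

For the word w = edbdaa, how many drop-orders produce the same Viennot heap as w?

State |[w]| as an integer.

16

drop 0:e onto floor
drop 1:d onto {0:e}
drop 2:b onto floor
drop 3:d onto {1:d}
drop 4:a onto {0:e, 2:b}
drop 5:a onto {4:a}
ground layer = {0:e, 2:b}
drop-orders for the pieces not yet dropped (sum over which currently-grounded one goes next):
  1 to go: {3} 1  {5} 1
  2 to go: {1,3} 1  {3,5} 2  {4,5} 1
  3 to go: {1,3,5} 3  {2,4,5} 1  {3,4,5} 3
  4 to go: {1,3,4,5} 6  {2,3,4,5} 4
  if 0:e drops first: 10 orders
  if 2:b drops first: 6 orders
heap linearizations: 16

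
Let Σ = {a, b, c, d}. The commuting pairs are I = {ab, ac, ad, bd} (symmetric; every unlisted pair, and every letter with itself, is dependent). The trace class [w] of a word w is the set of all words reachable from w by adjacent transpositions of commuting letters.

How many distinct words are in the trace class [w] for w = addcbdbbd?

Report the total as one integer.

90

#0=a has no predecessor
#1=d has no predecessor
#2=d depends on [1:d]
#3=c depends on [2:d]
#4=b depends on [3:c]
#5=d depends on [3:c]
#6=b depends on [4:b]
#7=b depends on [6:b]
#8=d depends on [5:d]
sources: [0:a, 1:d]
N(rest) = Σ N(rest − s) over sources s of rest; N(one piece) = 1:
  size 1 → [0]=1  [7]=1  [8]=1
  size 2 → [0,7]=2  [0,8]=2  [5,8]=1  [6,7]=1  [7,8]=2
  size 3 → [0,5,8]=3  [0,6,7]=3  [0,7,8]=6  [4,6,7]=1  [5,7,8]=3  [6,7,8]=3
  size 4 → [0,4,6,7]=4  [0,5,7,8]=12  [0,6,7,8]=12  [4,6,7,8]=4  [5,6,7,8]=6
  size 5 → [0,4,6,7,8]=20  [0,5,6,7,8]=30  [4,5,6,7,8]=10
  size 6 → [0,4,5,6,7,8]=60  [3,4,5,6,7,8]=10
  size 7 → [0,3,4,5,6,7,8]=70  [2,3,4,5,6,7,8]=10
  first=0(a) contributes 10
  first=1(d) contributes 80
|[w]| = 90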